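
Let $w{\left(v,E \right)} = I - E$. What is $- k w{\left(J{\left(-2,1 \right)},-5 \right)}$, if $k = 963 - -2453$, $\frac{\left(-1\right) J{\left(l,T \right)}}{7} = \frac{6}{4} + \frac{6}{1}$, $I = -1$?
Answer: $-13664$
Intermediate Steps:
$J{\left(l,T \right)} = - \frac{105}{2}$ ($J{\left(l,T \right)} = - 7 \left(\frac{6}{4} + \frac{6}{1}\right) = - 7 \left(6 \cdot \frac{1}{4} + 6 \cdot 1\right) = - 7 \left(\frac{3}{2} + 6\right) = \left(-7\right) \frac{15}{2} = - \frac{105}{2}$)
$w{\left(v,E \right)} = -1 - E$
$k = 3416$ ($k = 963 + 2453 = 3416$)
$- k w{\left(J{\left(-2,1 \right)},-5 \right)} = - 3416 \left(-1 - -5\right) = - 3416 \left(-1 + 5\right) = - 3416 \cdot 4 = \left(-1\right) 13664 = -13664$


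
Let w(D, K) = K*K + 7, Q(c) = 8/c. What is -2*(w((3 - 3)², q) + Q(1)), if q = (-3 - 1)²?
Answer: -542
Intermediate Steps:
q = 16 (q = (-4)² = 16)
w(D, K) = 7 + K² (w(D, K) = K² + 7 = 7 + K²)
-2*(w((3 - 3)², q) + Q(1)) = -2*((7 + 16²) + 8/1) = -2*((7 + 256) + 8*1) = -2*(263 + 8) = -2*271 = -542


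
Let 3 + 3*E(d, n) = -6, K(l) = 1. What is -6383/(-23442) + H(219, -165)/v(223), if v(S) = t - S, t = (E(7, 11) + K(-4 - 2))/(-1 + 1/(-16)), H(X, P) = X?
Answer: -21093623/29372826 ≈ -0.71813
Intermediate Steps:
E(d, n) = -3 (E(d, n) = -1 + (⅓)*(-6) = -1 - 2 = -3)
t = 32/17 (t = (-3 + 1)/(-1 + 1/(-16)) = -2/(-1 - 1/16) = -2/(-17/16) = -2*(-16/17) = 32/17 ≈ 1.8824)
v(S) = 32/17 - S
-6383/(-23442) + H(219, -165)/v(223) = -6383/(-23442) + 219/(32/17 - 1*223) = -6383*(-1/23442) + 219/(32/17 - 223) = 6383/23442 + 219/(-3759/17) = 6383/23442 + 219*(-17/3759) = 6383/23442 - 1241/1253 = -21093623/29372826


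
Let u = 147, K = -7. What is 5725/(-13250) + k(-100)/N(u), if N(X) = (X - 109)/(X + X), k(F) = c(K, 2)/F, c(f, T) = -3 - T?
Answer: -911/20140 ≈ -0.045233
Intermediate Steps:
k(F) = -5/F (k(F) = (-3 - 1*2)/F = (-3 - 2)/F = -5/F)
N(X) = (-109 + X)/(2*X) (N(X) = (-109 + X)/((2*X)) = (-109 + X)*(1/(2*X)) = (-109 + X)/(2*X))
5725/(-13250) + k(-100)/N(u) = 5725/(-13250) + (-5/(-100))/(((½)*(-109 + 147)/147)) = 5725*(-1/13250) + (-5*(-1/100))/(((½)*(1/147)*38)) = -229/530 + 1/(20*(19/147)) = -229/530 + (1/20)*(147/19) = -229/530 + 147/380 = -911/20140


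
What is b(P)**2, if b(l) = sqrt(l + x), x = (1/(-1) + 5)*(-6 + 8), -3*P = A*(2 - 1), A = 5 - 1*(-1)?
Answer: 6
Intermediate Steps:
A = 6 (A = 5 + 1 = 6)
P = -2 (P = -2*(2 - 1) = -2 ≈ -2.0000)
x = 8 (x = (-1 + 5)*2 = 4*2 = 8)
b(l) = sqrt(8 + l) (b(l) = sqrt(l + 8) = sqrt(8 + l))
b(P)**2 = (sqrt(8 - 2))**2 = (sqrt(6))**2 = 6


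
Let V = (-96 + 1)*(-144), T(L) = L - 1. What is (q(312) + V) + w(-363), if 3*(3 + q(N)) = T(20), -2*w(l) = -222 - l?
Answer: 81677/6 ≈ 13613.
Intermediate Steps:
w(l) = 111 + l/2 (w(l) = -(-222 - l)/2 = 111 + l/2)
T(L) = -1 + L
q(N) = 10/3 (q(N) = -3 + (-1 + 20)/3 = -3 + (⅓)*19 = -3 + 19/3 = 10/3)
V = 13680 (V = -95*(-144) = 13680)
(q(312) + V) + w(-363) = (10/3 + 13680) + (111 + (½)*(-363)) = 41050/3 + (111 - 363/2) = 41050/3 - 141/2 = 81677/6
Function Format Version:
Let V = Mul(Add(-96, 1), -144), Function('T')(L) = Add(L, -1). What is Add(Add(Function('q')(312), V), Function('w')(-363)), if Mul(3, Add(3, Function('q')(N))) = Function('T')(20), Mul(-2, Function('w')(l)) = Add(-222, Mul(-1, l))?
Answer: Rational(81677, 6) ≈ 13613.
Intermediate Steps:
Function('w')(l) = Add(111, Mul(Rational(1, 2), l)) (Function('w')(l) = Mul(Rational(-1, 2), Add(-222, Mul(-1, l))) = Add(111, Mul(Rational(1, 2), l)))
Function('T')(L) = Add(-1, L)
Function('q')(N) = Rational(10, 3) (Function('q')(N) = Add(-3, Mul(Rational(1, 3), Add(-1, 20))) = Add(-3, Mul(Rational(1, 3), 19)) = Add(-3, Rational(19, 3)) = Rational(10, 3))
V = 13680 (V = Mul(-95, -144) = 13680)
Add(Add(Function('q')(312), V), Function('w')(-363)) = Add(Add(Rational(10, 3), 13680), Add(111, Mul(Rational(1, 2), -363))) = Add(Rational(41050, 3), Add(111, Rational(-363, 2))) = Add(Rational(41050, 3), Rational(-141, 2)) = Rational(81677, 6)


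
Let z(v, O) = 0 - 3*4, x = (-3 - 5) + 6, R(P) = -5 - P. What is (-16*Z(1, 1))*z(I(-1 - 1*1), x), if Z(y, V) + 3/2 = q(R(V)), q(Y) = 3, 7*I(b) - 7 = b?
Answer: 288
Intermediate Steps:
I(b) = 1 + b/7
Z(y, V) = 3/2 (Z(y, V) = -3/2 + 3 = 3/2)
x = -2 (x = -8 + 6 = -2)
z(v, O) = -12 (z(v, O) = 0 - 12 = -12)
(-16*Z(1, 1))*z(I(-1 - 1*1), x) = -16*3/2*(-12) = -24*(-12) = 288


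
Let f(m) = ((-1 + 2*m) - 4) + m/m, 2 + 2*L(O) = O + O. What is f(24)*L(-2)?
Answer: -132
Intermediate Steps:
L(O) = -1 + O (L(O) = -1 + (O + O)/2 = -1 + (2*O)/2 = -1 + O)
f(m) = -4 + 2*m (f(m) = (-5 + 2*m) + 1 = -4 + 2*m)
f(24)*L(-2) = (-4 + 2*24)*(-1 - 2) = (-4 + 48)*(-3) = 44*(-3) = -132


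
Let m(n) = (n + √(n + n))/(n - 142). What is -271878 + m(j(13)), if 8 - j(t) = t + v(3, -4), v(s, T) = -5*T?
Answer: -45403601/167 - 5*I*√2/167 ≈ -2.7188e+5 - 0.042342*I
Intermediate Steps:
j(t) = -12 - t (j(t) = 8 - (t - 5*(-4)) = 8 - (t + 20) = 8 - (20 + t) = 8 + (-20 - t) = -12 - t)
m(n) = (n + √2*√n)/(-142 + n) (m(n) = (n + √(2*n))/(-142 + n) = (n + √2*√n)/(-142 + n))
-271878 + m(j(13)) = -271878 + ((-12 - 1*13) + √2*√(-12 - 1*13))/(-142 + (-12 - 1*13)) = -271878 + ((-12 - 13) + √2*√(-12 - 13))/(-142 + (-12 - 13)) = -271878 + (-25 + √2*√(-25))/(-142 - 25) = -271878 + (-25 + √2*(5*I))/(-167) = -271878 - (-25 + 5*I*√2)/167 = -271878 + (25/167 - 5*I*√2/167) = -45403601/167 - 5*I*√2/167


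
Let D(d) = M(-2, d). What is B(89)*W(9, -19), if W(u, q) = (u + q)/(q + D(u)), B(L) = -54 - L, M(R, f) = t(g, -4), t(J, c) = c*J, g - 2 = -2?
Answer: -1430/19 ≈ -75.263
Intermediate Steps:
g = 0 (g = 2 - 2 = 0)
t(J, c) = J*c
M(R, f) = 0 (M(R, f) = 0*(-4) = 0)
D(d) = 0
W(u, q) = (q + u)/q (W(u, q) = (u + q)/(q + 0) = (q + u)/q)
B(89)*W(9, -19) = (-54 - 1*89)*((-19 + 9)/(-19)) = (-54 - 89)*(-1/19*(-10)) = -143*10/19 = -1430/19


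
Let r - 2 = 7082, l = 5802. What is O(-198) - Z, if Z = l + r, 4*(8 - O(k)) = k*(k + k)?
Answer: -32480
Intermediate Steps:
r = 7084 (r = 2 + 7082 = 7084)
O(k) = 8 - k**2/2 (O(k) = 8 - k*(k + k)/4 = 8 - k*2*k/4 = 8 - k**2/2)
Z = 12886 (Z = 5802 + 7084 = 12886)
O(-198) - Z = (8 - 1/2*(-198)**2) - 1*12886 = (8 - 1/2*39204) - 12886 = (8 - 19602) - 12886 = -19594 - 12886 = -32480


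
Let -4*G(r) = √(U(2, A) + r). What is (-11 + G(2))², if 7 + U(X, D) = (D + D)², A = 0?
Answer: (44 + I*√5)²/16 ≈ 120.69 + 12.298*I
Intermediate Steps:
U(X, D) = -7 + 4*D² (U(X, D) = -7 + (D + D)² = -7 + (2*D)² = -7 + 4*D²)
G(r) = -√(-7 + r)/4 (G(r) = -√((-7 + 4*0²) + r)/4 = -√((-7 + 4*0) + r)/4 = -√((-7 + 0) + r)/4 = -√(-7 + r)/4)
(-11 + G(2))² = (-11 - √(-7 + 2)/4)² = (-11 - I*√5/4)²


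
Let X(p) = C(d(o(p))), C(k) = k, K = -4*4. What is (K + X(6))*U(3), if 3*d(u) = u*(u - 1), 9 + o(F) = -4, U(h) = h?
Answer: 134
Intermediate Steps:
K = -16
o(F) = -13 (o(F) = -9 - 4 = -13)
d(u) = u*(-1 + u)/3 (d(u) = (u*(u - 1))/3 = (u*(-1 + u))/3 = u*(-1 + u)/3)
X(p) = 182/3 (X(p) = (⅓)*(-13)*(-1 - 13) = (⅓)*(-13)*(-14) = 182/3)
(K + X(6))*U(3) = (-16 + 182/3)*3 = (134/3)*3 = 134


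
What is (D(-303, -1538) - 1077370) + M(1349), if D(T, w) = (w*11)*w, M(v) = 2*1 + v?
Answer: 24943865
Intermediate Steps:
M(v) = 2 + v
D(T, w) = 11*w**2 (D(T, w) = (11*w)*w = 11*w**2)
(D(-303, -1538) - 1077370) + M(1349) = (11*(-1538)**2 - 1077370) + (2 + 1349) = (11*2365444 - 1077370) + 1351 = (26019884 - 1077370) + 1351 = 24942514 + 1351 = 24943865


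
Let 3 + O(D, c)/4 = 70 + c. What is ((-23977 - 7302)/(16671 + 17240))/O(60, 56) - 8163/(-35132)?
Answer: 16886791091/73268716998 ≈ 0.23048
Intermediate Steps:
O(D, c) = 268 + 4*c (O(D, c) = -12 + 4*(70 + c) = -12 + (280 + 4*c) = 268 + 4*c)
((-23977 - 7302)/(16671 + 17240))/O(60, 56) - 8163/(-35132) = ((-23977 - 7302)/(16671 + 17240))/(268 + 4*56) - 8163/(-35132) = (-31279/33911)/(268 + 224) - 8163*(-1/35132) = -31279*1/33911/492 + 8163/35132 = -31279/33911*1/492 + 8163/35132 = -31279/16684212 + 8163/35132 = 16886791091/73268716998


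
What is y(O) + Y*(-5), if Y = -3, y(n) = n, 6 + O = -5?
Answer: 4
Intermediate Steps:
O = -11 (O = -6 - 5 = -11)
y(O) + Y*(-5) = -11 - 3*(-5) = -11 + 15 = 4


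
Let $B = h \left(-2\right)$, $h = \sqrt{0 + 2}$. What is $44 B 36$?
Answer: $- 3168 \sqrt{2} \approx -4480.2$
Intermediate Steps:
$h = \sqrt{2} \approx 1.4142$
$B = - 2 \sqrt{2}$ ($B = \sqrt{2} \left(-2\right) = - 2 \sqrt{2} \approx -2.8284$)
$44 B 36 = 44 \left(- 2 \sqrt{2}\right) 36 = - 88 \sqrt{2} \cdot 36 = - 3168 \sqrt{2}$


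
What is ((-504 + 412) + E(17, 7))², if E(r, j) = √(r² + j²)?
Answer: 8802 - 2392*√2 ≈ 5419.2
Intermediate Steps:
E(r, j) = √(j² + r²)
((-504 + 412) + E(17, 7))² = ((-504 + 412) + √(7² + 17²))² = (-92 + √(49 + 289))² = (-92 + √338)² = (-92 + 13*√2)²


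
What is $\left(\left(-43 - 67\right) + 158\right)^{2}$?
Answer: $2304$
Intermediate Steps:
$\left(\left(-43 - 67\right) + 158\right)^{2} = \left(-110 + 158\right)^{2} = 48^{2} = 2304$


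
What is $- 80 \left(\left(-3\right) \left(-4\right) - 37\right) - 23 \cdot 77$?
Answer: $229$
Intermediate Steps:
$- 80 \left(\left(-3\right) \left(-4\right) - 37\right) - 23 \cdot 77 = - 80 \left(12 - 37\right) - 1771 = \left(-80\right) \left(-25\right) - 1771 = 2000 - 1771 = 229$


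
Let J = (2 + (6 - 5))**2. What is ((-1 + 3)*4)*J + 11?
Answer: 83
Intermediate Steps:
J = 9 (J = (2 + 1)**2 = 3**2 = 9)
((-1 + 3)*4)*J + 11 = ((-1 + 3)*4)*9 + 11 = (2*4)*9 + 11 = 8*9 + 11 = 72 + 11 = 83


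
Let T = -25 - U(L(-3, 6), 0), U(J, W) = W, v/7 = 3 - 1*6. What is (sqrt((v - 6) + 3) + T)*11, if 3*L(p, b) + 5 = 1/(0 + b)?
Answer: -275 + 22*I*sqrt(6) ≈ -275.0 + 53.889*I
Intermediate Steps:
v = -21 (v = 7*(3 - 1*6) = 7*(3 - 6) = 7*(-3) = -21)
L(p, b) = -5/3 + 1/(3*b) (L(p, b) = -5/3 + 1/(3*(0 + b)) = -5/3 + 1/(3*b))
T = -25 (T = -25 - 1*0 = -25 + 0 = -25)
(sqrt((v - 6) + 3) + T)*11 = (sqrt((-21 - 6) + 3) - 25)*11 = (sqrt(-27 + 3) - 25)*11 = (sqrt(-24) - 25)*11 = (2*I*sqrt(6) - 25)*11 = (-25 + 2*I*sqrt(6))*11 = -275 + 22*I*sqrt(6)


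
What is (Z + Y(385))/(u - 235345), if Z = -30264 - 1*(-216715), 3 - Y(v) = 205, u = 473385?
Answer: 186249/238040 ≈ 0.78243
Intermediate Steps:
Y(v) = -202 (Y(v) = 3 - 1*205 = 3 - 205 = -202)
Z = 186451 (Z = -30264 + 216715 = 186451)
(Z + Y(385))/(u - 235345) = (186451 - 202)/(473385 - 235345) = 186249/238040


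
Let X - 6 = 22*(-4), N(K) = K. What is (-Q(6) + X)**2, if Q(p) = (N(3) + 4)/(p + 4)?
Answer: 683929/100 ≈ 6839.3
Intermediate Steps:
X = -82 (X = 6 + 22*(-4) = 6 - 88 = -82)
Q(p) = 7/(4 + p) (Q(p) = (3 + 4)/(p + 4) = 7/(4 + p))
(-Q(6) + X)**2 = (-7/(4 + 6) - 82)**2 = (-7/10 - 82)**2 = (-827/10)**2 = 683929/100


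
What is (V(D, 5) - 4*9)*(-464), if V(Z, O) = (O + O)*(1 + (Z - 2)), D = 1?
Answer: 16704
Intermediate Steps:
V(Z, O) = 2*O*(-1 + Z) (V(Z, O) = (2*O)*(1 + (-2 + Z)) = (2*O)*(-1 + Z) = 2*O*(-1 + Z))
(V(D, 5) - 4*9)*(-464) = (2*5*(-1 + 1) - 4*9)*(-464) = (2*5*0 - 36)*(-464) = (0 - 36)*(-464) = -36*(-464) = 16704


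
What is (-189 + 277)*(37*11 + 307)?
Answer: 62832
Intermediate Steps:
(-189 + 277)*(37*11 + 307) = 88*(407 + 307) = 88*714 = 62832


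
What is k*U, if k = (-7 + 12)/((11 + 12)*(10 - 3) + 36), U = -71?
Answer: -355/197 ≈ -1.8020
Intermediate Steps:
k = 5/197 (k = 5/(23*7 + 36) = 5/(161 + 36) = 5/197 ≈ 0.025381)
k*U = (5/197)*(-71) = -355/197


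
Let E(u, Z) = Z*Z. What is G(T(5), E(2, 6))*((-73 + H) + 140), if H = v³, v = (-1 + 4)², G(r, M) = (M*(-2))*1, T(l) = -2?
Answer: -57312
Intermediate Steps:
E(u, Z) = Z²
G(r, M) = -2*M (G(r, M) = -2*M*1 = -2*M)
v = 9 (v = 3² = 9)
H = 729 (H = 9³ = 729)
G(T(5), E(2, 6))*((-73 + H) + 140) = (-2*6²)*((-73 + 729) + 140) = (-2*36)*(656 + 140) = -72*796 = -57312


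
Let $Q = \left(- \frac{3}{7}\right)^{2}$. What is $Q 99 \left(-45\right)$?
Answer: $- \frac{40095}{49} \approx -818.27$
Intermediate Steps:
$Q = \frac{9}{49}$ ($Q = \left(\left(-3\right) \frac{1}{7}\right)^{2} = \left(- \frac{3}{7}\right)^{2} = \frac{9}{49} \approx 0.18367$)
$Q 99 \left(-45\right) = \frac{9}{49} \cdot 99 \left(-45\right) = \frac{891}{49} \left(-45\right) = - \frac{40095}{49}$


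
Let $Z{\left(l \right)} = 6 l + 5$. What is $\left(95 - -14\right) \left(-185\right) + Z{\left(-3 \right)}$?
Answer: $-20178$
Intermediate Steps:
$Z{\left(l \right)} = 5 + 6 l$
$\left(95 - -14\right) \left(-185\right) + Z{\left(-3 \right)} = \left(95 - -14\right) \left(-185\right) + \left(5 + 6 \left(-3\right)\right) = \left(95 + 14\right) \left(-185\right) + \left(5 - 18\right) = 109 \left(-185\right) - 13 = -20165 - 13 = -20178$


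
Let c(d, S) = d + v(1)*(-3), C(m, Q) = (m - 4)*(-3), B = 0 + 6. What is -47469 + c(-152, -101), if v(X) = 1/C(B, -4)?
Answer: -95241/2 ≈ -47621.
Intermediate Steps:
B = 6
C(m, Q) = 12 - 3*m (C(m, Q) = (-4 + m)*(-3) = 12 - 3*m)
v(X) = -1/6 (v(X) = 1/(12 - 3*6) = 1/(12 - 18) = 1/(-6) = -1/6)
c(d, S) = 1/2 + d (c(d, S) = d - 1/6*(-3) = d + 1/2 = 1/2 + d)
-47469 + c(-152, -101) = -47469 + (1/2 - 152) = -47469 - 303/2 = -95241/2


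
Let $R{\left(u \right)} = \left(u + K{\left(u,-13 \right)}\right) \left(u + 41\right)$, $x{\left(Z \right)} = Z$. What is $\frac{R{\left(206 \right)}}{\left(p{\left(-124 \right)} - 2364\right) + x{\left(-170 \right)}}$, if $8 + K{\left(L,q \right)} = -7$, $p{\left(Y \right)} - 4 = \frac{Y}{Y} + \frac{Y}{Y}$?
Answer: $- \frac{47177}{2528} \approx -18.662$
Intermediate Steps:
$p{\left(Y \right)} = 6$ ($p{\left(Y \right)} = 4 + \left(\frac{Y}{Y} + \frac{Y}{Y}\right) = 4 + \left(1 + 1\right) = 4 + 2 = 6$)
$K{\left(L,q \right)} = -15$ ($K{\left(L,q \right)} = -8 - 7 = -15$)
$R{\left(u \right)} = \left(-15 + u\right) \left(41 + u\right)$ ($R{\left(u \right)} = \left(u - 15\right) \left(u + 41\right) = \left(-15 + u\right) \left(41 + u\right)$)
$\frac{R{\left(206 \right)}}{\left(p{\left(-124 \right)} - 2364\right) + x{\left(-170 \right)}} = \frac{-615 + 206^{2} + 26 \cdot 206}{\left(6 - 2364\right) - 170} = \frac{-615 + 42436 + 5356}{-2358 - 170} = \frac{47177}{-2528} = 47177 \left(- \frac{1}{2528}\right) = - \frac{47177}{2528}$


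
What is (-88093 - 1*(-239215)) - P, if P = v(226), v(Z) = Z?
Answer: 150896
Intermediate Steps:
P = 226
(-88093 - 1*(-239215)) - P = (-88093 - 1*(-239215)) - 1*226 = (-88093 + 239215) - 226 = 151122 - 226 = 150896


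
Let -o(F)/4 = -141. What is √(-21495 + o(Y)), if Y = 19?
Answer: I*√20931 ≈ 144.68*I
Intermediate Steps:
o(F) = 564 (o(F) = -4*(-141) = 564)
√(-21495 + o(Y)) = √(-21495 + 564) = √(-20931) = I*√20931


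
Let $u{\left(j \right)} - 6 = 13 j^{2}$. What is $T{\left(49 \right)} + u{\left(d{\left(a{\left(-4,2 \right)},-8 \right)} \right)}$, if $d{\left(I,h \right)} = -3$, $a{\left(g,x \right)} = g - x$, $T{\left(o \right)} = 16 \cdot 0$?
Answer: $123$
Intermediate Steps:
$T{\left(o \right)} = 0$
$u{\left(j \right)} = 6 + 13 j^{2}$
$T{\left(49 \right)} + u{\left(d{\left(a{\left(-4,2 \right)},-8 \right)} \right)} = 0 + \left(6 + 13 \left(-3\right)^{2}\right) = 0 + \left(6 + 13 \cdot 9\right) = 0 + \left(6 + 117\right) = 0 + 123 = 123$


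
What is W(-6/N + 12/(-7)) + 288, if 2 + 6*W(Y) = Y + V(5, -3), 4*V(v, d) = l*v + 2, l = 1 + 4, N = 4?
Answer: 48427/168 ≈ 288.26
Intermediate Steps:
l = 5
V(v, d) = 1/2 + 5*v/4 (V(v, d) = (5*v + 2)/4 = (2 + 5*v)/4 = 1/2 + 5*v/4)
W(Y) = 19/24 + Y/6 (W(Y) = -1/3 + (Y + (1/2 + (5/4)*5))/6 = -1/3 + (Y + (1/2 + 25/4))/6 = -1/3 + (Y + 27/4)/6 = -1/3 + (27/4 + Y)/6 = -1/3 + (9/8 + Y/6) = 19/24 + Y/6)
W(-6/N + 12/(-7)) + 288 = (19/24 + (-6/4 + 12/(-7))/6) + 288 = (19/24 + (-6*1/4 + 12*(-1/7))/6) + 288 = (19/24 + (-3/2 - 12/7)/6) + 288 = (19/24 + (1/6)*(-45/14)) + 288 = (19/24 - 15/28) + 288 = 43/168 + 288 = 48427/168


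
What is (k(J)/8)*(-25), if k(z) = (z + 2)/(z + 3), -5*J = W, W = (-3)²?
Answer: -25/48 ≈ -0.52083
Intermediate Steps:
W = 9
J = -9/5 (J = -⅕*9 = -9/5 ≈ -1.8000)
k(z) = (2 + z)/(3 + z)
(k(J)/8)*(-25) = (((2 - 9/5)/(3 - 9/5))/8)*(-25) = (((⅕)/(6/5))*(⅛))*(-25) = (((⅚)*(⅕))*(⅛))*(-25) = ((⅙)*(⅛))*(-25) = (1/48)*(-25) = -25/48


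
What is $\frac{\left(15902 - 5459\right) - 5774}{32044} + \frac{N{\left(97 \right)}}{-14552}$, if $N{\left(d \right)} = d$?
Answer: $\frac{16208755}{116576072} \approx 0.13904$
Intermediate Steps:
$\frac{\left(15902 - 5459\right) - 5774}{32044} + \frac{N{\left(97 \right)}}{-14552} = \frac{\left(15902 - 5459\right) - 5774}{32044} + \frac{97}{-14552} = \left(10443 - 5774\right) \frac{1}{32044} + 97 \left(- \frac{1}{14552}\right) = 4669 \cdot \frac{1}{32044} - \frac{97}{14552} = \frac{4669}{32044} - \frac{97}{14552} = \frac{16208755}{116576072}$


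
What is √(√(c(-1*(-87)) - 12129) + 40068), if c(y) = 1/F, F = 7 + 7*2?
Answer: √(17669988 + 42*I*√1337217)/21 ≈ 200.17 + 0.27509*I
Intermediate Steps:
F = 21 (F = 7 + 14 = 21)
c(y) = 1/21
√(√(c(-1*(-87)) - 12129) + 40068) = √(√(1/21 - 12129) + 40068) = √(√(-254708/21) + 40068) = √(2*I*√1337217/21 + 40068) = √(40068 + 2*I*√1337217/21)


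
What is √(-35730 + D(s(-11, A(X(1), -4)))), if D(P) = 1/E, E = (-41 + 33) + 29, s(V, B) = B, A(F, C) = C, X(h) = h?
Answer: I*√15756909/21 ≈ 189.02*I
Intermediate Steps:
E = 21 (E = -8 + 29 = 21)
D(P) = 1/21
√(-35730 + D(s(-11, A(X(1), -4)))) = √(-35730 + 1/21) = √(-750329/21) = I*√15756909/21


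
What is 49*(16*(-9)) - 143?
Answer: -7199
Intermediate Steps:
49*(16*(-9)) - 143 = 49*(-144) - 143 = -7056 - 143 = -7199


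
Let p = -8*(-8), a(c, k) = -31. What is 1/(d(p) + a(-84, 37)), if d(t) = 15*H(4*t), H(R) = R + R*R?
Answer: 1/986849 ≈ 1.0133e-6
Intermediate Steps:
H(R) = R + R**2
p = 64
d(t) = 60*t*(1 + 4*t) (d(t) = 15*((4*t)*(1 + 4*t)) = 15*(4*t*(1 + 4*t)) = 60*t*(1 + 4*t))
1/(d(p) + a(-84, 37)) = 1/(60*64*(1 + 4*64) - 31) = 1/(60*64*(1 + 256) - 31) = 1/(60*64*257 - 31) = 1/(986880 - 31) = 1/986849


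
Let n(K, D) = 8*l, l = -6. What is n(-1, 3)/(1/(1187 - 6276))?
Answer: 244272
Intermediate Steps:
n(K, D) = -48 (n(K, D) = 8*(-6) = -48)
n(-1, 3)/(1/(1187 - 6276)) = -48/(1/(1187 - 6276)) = -48/(1/(-5089)) = -48/(-1/5089) = -48*(-5089) = 244272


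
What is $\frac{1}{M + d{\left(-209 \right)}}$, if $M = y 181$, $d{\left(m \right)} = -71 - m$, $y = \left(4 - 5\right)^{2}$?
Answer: $\frac{1}{319} \approx 0.0031348$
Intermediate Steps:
$y = 1$ ($y = \left(-1\right)^{2} = 1$)
$M = 181$ ($M = 1 \cdot 181 = 181$)
$\frac{1}{M + d{\left(-209 \right)}} = \frac{1}{181 - -138} = \frac{1}{181 + \left(-71 + 209\right)} = \frac{1}{181 + 138} = \frac{1}{319}$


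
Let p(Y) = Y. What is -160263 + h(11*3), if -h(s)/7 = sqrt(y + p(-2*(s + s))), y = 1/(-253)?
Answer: -160263 - 7*I*sqrt(8449441)/253 ≈ -1.6026e+5 - 80.425*I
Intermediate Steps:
y = -1/253 ≈ -0.0039526
h(s) = -7*sqrt(-1/253 - 4*s) (h(s) = -7*sqrt(-1/253 - 2*(s + s)) = -7*sqrt(-1/253 - 4*s))
-160263 + h(11*3) = -160263 - 7*sqrt(-253 - 2816396*3)/253 = -160263 - 7*sqrt(-253 - 256036*33)/253 = -160263 - 7*sqrt(-253 - 8449188)/253 = -160263 - 7*I*sqrt(8449441)/253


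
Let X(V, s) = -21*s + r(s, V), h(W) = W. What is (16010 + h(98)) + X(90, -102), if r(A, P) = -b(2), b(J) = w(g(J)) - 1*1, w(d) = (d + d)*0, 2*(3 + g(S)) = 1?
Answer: 18251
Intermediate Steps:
g(S) = -5/2 (g(S) = -3 + (½)*1 = -3 + ½ = -5/2)
w(d) = 0 (w(d) = (2*d)*0 = 0)
b(J) = -1 (b(J) = 0 - 1*1 = 0 - 1 = -1)
r(A, P) = 1 (r(A, P) = -1*(-1) = 1)
X(V, s) = 1 - 21*s (X(V, s) = -21*s + 1 = 1 - 21*s)
(16010 + h(98)) + X(90, -102) = (16010 + 98) + (1 - 21*(-102)) = 16108 + (1 + 2142) = 16108 + 2143 = 18251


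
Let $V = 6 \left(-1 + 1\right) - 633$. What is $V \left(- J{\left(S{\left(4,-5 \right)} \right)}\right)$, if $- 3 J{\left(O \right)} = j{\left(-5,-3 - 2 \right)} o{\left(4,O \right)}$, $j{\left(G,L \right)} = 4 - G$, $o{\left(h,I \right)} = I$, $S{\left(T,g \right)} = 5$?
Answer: $-9495$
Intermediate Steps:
$J{\left(O \right)} = - 3 O$ ($J{\left(O \right)} = - \frac{\left(4 - -5\right) O}{3} = - \frac{\left(4 + 5\right) O}{3} = - \frac{9 O}{3} = - 3 O$)
$V = -633$ ($V = 6 \cdot 0 - 633 = 0 - 633 = -633$)
$V \left(- J{\left(S{\left(4,-5 \right)} \right)}\right) = - 633 \left(- \left(-3\right) 5\right) = - 633 \left(\left(-1\right) \left(-15\right)\right) = \left(-633\right) 15 = -9495$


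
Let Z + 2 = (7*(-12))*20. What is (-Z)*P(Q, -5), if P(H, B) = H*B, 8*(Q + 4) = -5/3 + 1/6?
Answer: 281735/8 ≈ 35217.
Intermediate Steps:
Q = -67/16 (Q = -4 + (-5/3 + 1/6)/8 = -4 + (-5*⅓ + 1*(⅙))/8 = -4 + (-5/3 + ⅙)/8 = -4 + (⅛)*(-3/2) = -4 - 3/16 = -67/16 ≈ -4.1875)
P(H, B) = B*H
Z = -1682 (Z = -2 + (7*(-12))*20 = -2 - 84*20 = -2 - 1680 = -1682)
(-Z)*P(Q, -5) = (-1*(-1682))*(-5*(-67/16)) = 1682*(335/16) = 281735/8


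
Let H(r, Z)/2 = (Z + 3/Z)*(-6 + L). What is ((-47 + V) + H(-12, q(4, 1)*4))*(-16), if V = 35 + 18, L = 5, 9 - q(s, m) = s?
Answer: 2744/5 ≈ 548.80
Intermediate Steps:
q(s, m) = 9 - s
V = 53
H(r, Z) = -6/Z - 2*Z (H(r, Z) = 2*((Z + 3/Z)*(-6 + 5)) = 2*((Z + 3/Z)*(-1)) = 2*(-Z - 3/Z) = -6/Z - 2*Z)
((-47 + V) + H(-12, q(4, 1)*4))*(-16) = ((-47 + 53) + (-6*1/(4*(9 - 1*4)) - 2*(9 - 1*4)*4))*(-16) = (6 + (-6*1/(4*(9 - 4)) - 2*(9 - 4)*4))*(-16) = (6 + (-6/(5*4) - 10*4))*(-16) = (6 + (-6/20 - 2*20))*(-16) = (6 + (-6*1/20 - 40))*(-16) = (6 + (-3/10 - 40))*(-16) = (6 - 403/10)*(-16) = -343/10*(-16) = 2744/5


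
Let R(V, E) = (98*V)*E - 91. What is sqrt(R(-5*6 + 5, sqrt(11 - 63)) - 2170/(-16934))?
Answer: 2*sqrt(-1628652851 - 87820359025*I*sqrt(13))/8467 ≈ 93.746 - 94.229*I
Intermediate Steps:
R(V, E) = -91 + 98*E*V (R(V, E) = 98*E*V - 91 = -91 + 98*E*V)
sqrt(R(-5*6 + 5, sqrt(11 - 63)) - 2170/(-16934)) = sqrt((-91 + 98*sqrt(11 - 63)*(-5*6 + 5)) - 2170/(-16934)) = sqrt((-91 + 98*sqrt(-52)*(-30 + 5)) - 2170*(-1/16934)) = sqrt((-91 + 98*(2*I*sqrt(13))*(-25)) + 1085/8467) = sqrt((-91 - 4900*I*sqrt(13)) + 1085/8467) = sqrt(-769412/8467 - 4900*I*sqrt(13))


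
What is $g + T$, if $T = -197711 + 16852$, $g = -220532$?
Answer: $-401391$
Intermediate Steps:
$T = -180859$
$g + T = -220532 - 180859 = -401391$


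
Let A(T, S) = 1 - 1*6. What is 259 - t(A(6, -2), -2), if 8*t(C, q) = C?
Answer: 2077/8 ≈ 259.63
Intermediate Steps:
A(T, S) = -5 (A(T, S) = 1 - 6 = -5)
t(C, q) = C/8
259 - t(A(6, -2), -2) = 259 - (-5)/8 = 259 - 1*(-5/8) = 259 + 5/8 = 2077/8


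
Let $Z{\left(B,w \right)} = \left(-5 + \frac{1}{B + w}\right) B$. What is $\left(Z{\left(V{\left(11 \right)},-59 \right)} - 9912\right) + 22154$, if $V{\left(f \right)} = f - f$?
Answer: $12242$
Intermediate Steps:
$V{\left(f \right)} = 0$
$Z{\left(B,w \right)} = B \left(-5 + \frac{1}{B + w}\right)$
$\left(Z{\left(V{\left(11 \right)},-59 \right)} - 9912\right) + 22154 = \left(\frac{0 \left(1 - 0 - -295\right)}{0 - 59} - 9912\right) + 22154 = \left(\frac{0 \left(1 + 0 + 295\right)}{-59} - 9912\right) + 22154 = \left(0 \left(- \frac{1}{59}\right) 296 - 9912\right) + 22154 = \left(0 - 9912\right) + 22154 = -9912 + 22154 = 12242$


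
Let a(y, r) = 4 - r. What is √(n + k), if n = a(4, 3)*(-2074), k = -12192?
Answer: I*√14266 ≈ 119.44*I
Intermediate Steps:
n = -2074 (n = (4 - 1*3)*(-2074) = (4 - 3)*(-2074) = 1*(-2074) = -2074)
√(n + k) = √(-2074 - 12192) = √(-14266) = I*√14266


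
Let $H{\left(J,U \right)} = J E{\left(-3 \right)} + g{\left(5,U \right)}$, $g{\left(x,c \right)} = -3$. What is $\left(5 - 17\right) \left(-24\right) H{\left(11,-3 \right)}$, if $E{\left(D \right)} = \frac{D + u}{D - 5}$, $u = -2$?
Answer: $1116$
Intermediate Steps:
$E{\left(D \right)} = \frac{-2 + D}{-5 + D}$ ($E{\left(D \right)} = \frac{D - 2}{D - 5} = \frac{-2 + D}{-5 + D}$)
$H{\left(J,U \right)} = -3 + \frac{5 J}{8}$ ($H{\left(J,U \right)} = J \frac{-2 - 3}{-5 - 3} - 3 = J \frac{1}{-8} \left(-5\right) - 3 = J \left(\left(- \frac{1}{8}\right) \left(-5\right)\right) - 3 = J \frac{5}{8} - 3 = \frac{5 J}{8} - 3 = -3 + \frac{5 J}{8}$)
$\left(5 - 17\right) \left(-24\right) H{\left(11,-3 \right)} = \left(5 - 17\right) \left(-24\right) \left(-3 + \frac{5}{8} \cdot 11\right) = \left(-12\right) \left(-24\right) \left(-3 + \frac{55}{8}\right) = 288 \cdot \frac{31}{8} = 1116$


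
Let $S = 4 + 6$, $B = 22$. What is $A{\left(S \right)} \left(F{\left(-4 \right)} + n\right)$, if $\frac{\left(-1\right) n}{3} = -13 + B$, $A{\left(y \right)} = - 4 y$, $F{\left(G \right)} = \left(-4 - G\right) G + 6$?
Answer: $840$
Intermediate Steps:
$S = 10$
$F{\left(G \right)} = 6 + G \left(-4 - G\right)$ ($F{\left(G \right)} = G \left(-4 - G\right) + 6 = 6 + G \left(-4 - G\right)$)
$n = -27$ ($n = - 3 \left(-13 + 22\right) = \left(-3\right) 9 = -27$)
$A{\left(S \right)} \left(F{\left(-4 \right)} + n\right) = \left(-4\right) 10 \left(\left(6 - \left(-4\right)^{2} - -16\right) - 27\right) = - 40 \left(\left(6 - 16 + 16\right) - 27\right) = - 40 \left(6 - 27\right) = \left(-40\right) \left(-21\right) = 840$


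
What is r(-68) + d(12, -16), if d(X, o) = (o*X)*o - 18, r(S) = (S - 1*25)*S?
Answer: 9378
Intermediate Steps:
r(S) = S*(-25 + S) (r(S) = (S - 25)*S = (-25 + S)*S = S*(-25 + S))
d(X, o) = -18 + X*o² (d(X, o) = (X*o)*o - 18 = X*o² - 18 = -18 + X*o²)
r(-68) + d(12, -16) = -68*(-25 - 68) + (-18 + 12*(-16)²) = -68*(-93) + (-18 + 12*256) = 6324 + (-18 + 3072) = 6324 + 3054 = 9378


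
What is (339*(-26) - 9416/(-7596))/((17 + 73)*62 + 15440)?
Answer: -4183858/9979245 ≈ -0.41926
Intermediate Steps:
(339*(-26) - 9416/(-7596))/((17 + 73)*62 + 15440) = (-8814 - 9416*(-1/7596))/(90*62 + 15440) = (-8814 + 2354/1899)/(5580 + 15440) = -16735432/1899/21020 = -16735432/1899*1/21020 = -4183858/9979245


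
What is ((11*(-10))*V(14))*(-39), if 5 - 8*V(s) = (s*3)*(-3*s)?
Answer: 3794505/4 ≈ 9.4863e+5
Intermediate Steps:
V(s) = 5/8 + 9*s**2/8 (V(s) = 5/8 - s*3*(-3*s)/8 = 5/8 - 3*s*(-3*s)/8 = 5/8 - (-9)*s**2/8 = 5/8 + 9*s**2/8)
((11*(-10))*V(14))*(-39) = ((11*(-10))*(5/8 + (9/8)*14**2))*(-39) = -110*(5/8 + (9/8)*196)*(-39) = -110*(5/8 + 441/2)*(-39) = -110*1769/8*(-39) = -97295/4*(-39) = 3794505/4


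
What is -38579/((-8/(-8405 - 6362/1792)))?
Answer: -290656539319/7168 ≈ -4.0549e+7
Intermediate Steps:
-38579/((-8/(-8405 - 6362/1792))) = -38579/((-8/(-8405 - 6362*1/1792))) = -38579/((-8/(-8405 - 3181/896))) = -38579/((-8/(-7534061/896))) = -38579/((-8*(-896/7534061))) = -38579/7168/7534061 = -38579*7534061/7168 = -290656539319/7168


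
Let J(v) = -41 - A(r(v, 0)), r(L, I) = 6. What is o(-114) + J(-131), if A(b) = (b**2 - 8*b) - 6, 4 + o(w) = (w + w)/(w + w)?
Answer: -26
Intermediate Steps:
o(w) = -3 (o(w) = -4 + (w + w)/(w + w) = -4 + (2*w)/((2*w)) = -4 + (2*w)*(1/(2*w)) = -4 + 1 = -3)
A(b) = -6 + b**2 - 8*b
J(v) = -23 (J(v) = -41 - (-6 + 6**2 - 8*6) = -41 - (-6 + 36 - 48) = -41 - 1*(-18) = -41 + 18 = -23)
o(-114) + J(-131) = -3 - 23 = -26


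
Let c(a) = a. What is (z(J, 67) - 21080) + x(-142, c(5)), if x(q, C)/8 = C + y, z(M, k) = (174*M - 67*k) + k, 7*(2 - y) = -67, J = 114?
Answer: -38734/7 ≈ -5533.4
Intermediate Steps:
y = 81/7 (y = 2 - ⅐*(-67) = 2 + 67/7 = 81/7 ≈ 11.571)
z(M, k) = -66*k + 174*M (z(M, k) = (-67*k + 174*M) + k = -66*k + 174*M)
x(q, C) = 648/7 + 8*C (x(q, C) = 8*(C + 81/7) = 8*(81/7 + C) = 648/7 + 8*C)
(z(J, 67) - 21080) + x(-142, c(5)) = ((-66*67 + 174*114) - 21080) + (648/7 + 8*5) = ((-4422 + 19836) - 21080) + (648/7 + 40) = (15414 - 21080) + 928/7 = -5666 + 928/7 = -38734/7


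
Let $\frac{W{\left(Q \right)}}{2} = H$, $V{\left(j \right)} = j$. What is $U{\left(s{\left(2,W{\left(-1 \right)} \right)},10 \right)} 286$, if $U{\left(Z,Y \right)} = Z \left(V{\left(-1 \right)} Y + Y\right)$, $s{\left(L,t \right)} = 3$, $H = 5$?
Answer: $0$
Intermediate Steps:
$W{\left(Q \right)} = 10$ ($W{\left(Q \right)} = 2 \cdot 5 = 10$)
$U{\left(Z,Y \right)} = 0$ ($U{\left(Z,Y \right)} = Z \left(- Y + Y\right) = Z 0 = 0$)
$U{\left(s{\left(2,W{\left(-1 \right)} \right)},10 \right)} 286 = 0 \cdot 286 = 0$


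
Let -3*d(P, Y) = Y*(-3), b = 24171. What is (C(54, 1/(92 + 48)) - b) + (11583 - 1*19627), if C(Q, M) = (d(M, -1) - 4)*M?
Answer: -902021/28 ≈ -32215.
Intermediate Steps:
d(P, Y) = Y (d(P, Y) = -Y*(-3)/3 = -(-1)*Y = Y)
C(Q, M) = -5*M (C(Q, M) = (-1 - 4)*M = -5*M)
(C(54, 1/(92 + 48)) - b) + (11583 - 1*19627) = (-5/(92 + 48) - 1*24171) + (11583 - 1*19627) = (-5/140 - 24171) + (11583 - 19627) = (-5*1/140 - 24171) - 8044 = (-1/28 - 24171) - 8044 = -676789/28 - 8044 = -902021/28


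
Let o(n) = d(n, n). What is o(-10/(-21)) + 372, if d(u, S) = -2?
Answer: 370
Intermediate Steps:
o(n) = -2
o(-10/(-21)) + 372 = -2 + 372 = 370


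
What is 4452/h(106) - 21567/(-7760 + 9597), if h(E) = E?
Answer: 55587/1837 ≈ 30.260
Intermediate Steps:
4452/h(106) - 21567/(-7760 + 9597) = 4452/106 - 21567/(-7760 + 9597) = 4452*(1/106) - 21567/1837 = 42 - 21567*1/1837 = 42 - 21567/1837 = 55587/1837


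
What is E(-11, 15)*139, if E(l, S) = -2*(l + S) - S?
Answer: -3197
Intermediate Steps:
E(l, S) = -3*S - 2*l (E(l, S) = -2*(S + l) - S = (-2*S - 2*l) - S = -3*S - 2*l)
E(-11, 15)*139 = (-3*15 - 2*(-11))*139 = (-45 + 22)*139 = -23*139 = -3197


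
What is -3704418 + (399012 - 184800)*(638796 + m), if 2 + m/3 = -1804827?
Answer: -1023014024910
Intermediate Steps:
m = -5414487 (m = -6 + 3*(-1804827) = -6 - 5414481 = -5414487)
-3704418 + (399012 - 184800)*(638796 + m) = -3704418 + (399012 - 184800)*(638796 - 5414487) = -3704418 + 214212*(-4775691) = -3704418 - 1023010320492 = -1023014024910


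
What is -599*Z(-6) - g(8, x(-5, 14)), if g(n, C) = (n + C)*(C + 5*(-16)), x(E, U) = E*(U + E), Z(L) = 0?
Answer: -4625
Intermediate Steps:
x(E, U) = E*(E + U)
g(n, C) = (-80 + C)*(C + n) (g(n, C) = (C + n)*(C - 80) = (C + n)*(-80 + C) = (-80 + C)*(C + n))
-599*Z(-6) - g(8, x(-5, 14)) = -599*0 - ((-5*(-5 + 14))**2 - (-400)*(-5 + 14) - 80*8 - 5*(-5 + 14)*8) = 0 - ((-5*9)**2 - (-400)*9 - 640 - 5*9*8) = 0 - ((-45)**2 - 80*(-45) - 640 - 45*8) = 0 - (2025 + 3600 - 640 - 360) = 0 - 1*4625 = 0 - 4625 = -4625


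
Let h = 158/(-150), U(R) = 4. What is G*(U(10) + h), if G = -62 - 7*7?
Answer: -8177/25 ≈ -327.08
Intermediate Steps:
h = -79/75 (h = 158*(-1/150) = -79/75 ≈ -1.0533)
G = -111 (G = -62 - 1*49 = -62 - 49 = -111)
G*(U(10) + h) = -111*(4 - 79/75) = -111*221/75 = -8177/25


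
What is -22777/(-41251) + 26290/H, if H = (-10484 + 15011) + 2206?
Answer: 1237846331/277742983 ≈ 4.4568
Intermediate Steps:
H = 6733 (H = 4527 + 2206 = 6733)
-22777/(-41251) + 26290/H = -22777/(-41251) + 26290/6733 = -22777*(-1/41251) + 26290*(1/6733) = 22777/41251 + 26290/6733 = 1237846331/277742983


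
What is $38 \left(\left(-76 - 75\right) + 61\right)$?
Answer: $-3420$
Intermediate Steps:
$38 \left(\left(-76 - 75\right) + 61\right) = 38 \left(-151 + 61\right) = 38 \left(-90\right) = -3420$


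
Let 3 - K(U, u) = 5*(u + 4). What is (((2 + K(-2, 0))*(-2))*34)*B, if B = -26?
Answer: -26520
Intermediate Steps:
K(U, u) = -17 - 5*u (K(U, u) = 3 - 5*(u + 4) = 3 - 5*(4 + u) = 3 - (20 + 5*u) = 3 + (-20 - 5*u) = -17 - 5*u)
(((2 + K(-2, 0))*(-2))*34)*B = (((2 + (-17 - 5*0))*(-2))*34)*(-26) = (((2 + (-17 + 0))*(-2))*34)*(-26) = (((2 - 17)*(-2))*34)*(-26) = (-15*(-2)*34)*(-26) = (30*34)*(-26) = 1020*(-26) = -26520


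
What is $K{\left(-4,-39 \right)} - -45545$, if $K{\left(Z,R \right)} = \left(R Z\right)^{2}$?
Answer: $69881$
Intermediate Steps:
$K{\left(Z,R \right)} = R^{2} Z^{2}$
$K{\left(-4,-39 \right)} - -45545 = \left(-39\right)^{2} \left(-4\right)^{2} - -45545 = 1521 \cdot 16 + 45545 = 24336 + 45545 = 69881$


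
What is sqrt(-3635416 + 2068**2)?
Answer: 2*sqrt(160302) ≈ 800.75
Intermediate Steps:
sqrt(-3635416 + 2068**2) = sqrt(-3635416 + 4276624) = sqrt(641208) = 2*sqrt(160302)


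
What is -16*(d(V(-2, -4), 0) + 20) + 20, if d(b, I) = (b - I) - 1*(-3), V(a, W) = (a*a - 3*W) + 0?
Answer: -604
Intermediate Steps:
V(a, W) = a² - 3*W (V(a, W) = (a² - 3*W) + 0 = a² - 3*W)
d(b, I) = 3 + b - I (d(b, I) = (b - I) + 3 = 3 + b - I)
-16*(d(V(-2, -4), 0) + 20) + 20 = -16*((3 + ((-2)² - 3*(-4)) - 1*0) + 20) + 20 = -16*((3 + (4 + 12) + 0) + 20) + 20 = -16*((3 + 16 + 0) + 20) + 20 = -16*(19 + 20) + 20 = -16*39 + 20 = -624 + 20 = -604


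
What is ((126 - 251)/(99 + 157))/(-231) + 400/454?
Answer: 11855575/13423872 ≈ 0.88317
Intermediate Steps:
((126 - 251)/(99 + 157))/(-231) + 400/454 = -125/256*(-1/231) + 400*(1/454) = -125*1/256*(-1/231) + 200/227 = -125/256*(-1/231) + 200/227 = 125/59136 + 200/227 = 11855575/13423872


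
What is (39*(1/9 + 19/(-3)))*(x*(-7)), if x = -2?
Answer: -10192/3 ≈ -3397.3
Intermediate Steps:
(39*(1/9 + 19/(-3)))*(x*(-7)) = (39*(1/9 + 19/(-3)))*(-2*(-7)) = (39*(1*(⅑) + 19*(-⅓)))*14 = (39*(⅑ - 19/3))*14 = (39*(-56/9))*14 = -728/3*14 = -10192/3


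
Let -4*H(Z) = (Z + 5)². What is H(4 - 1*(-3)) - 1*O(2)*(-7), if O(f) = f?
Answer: -22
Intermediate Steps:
H(Z) = -(5 + Z)²/4 (H(Z) = -(Z + 5)²/4 = -(5 + Z)²/4)
H(4 - 1*(-3)) - 1*O(2)*(-7) = -(5 + (4 - 1*(-3)))²/4 - 1*2*(-7) = -(5 + (4 + 3))²/4 - 2*(-7) = -(5 + 7)²/4 - 1*(-14) = -¼*12² + 14 = -¼*144 + 14 = -36 + 14 = -22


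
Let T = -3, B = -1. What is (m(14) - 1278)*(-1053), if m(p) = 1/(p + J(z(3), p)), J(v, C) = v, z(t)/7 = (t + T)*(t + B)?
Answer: 18839223/14 ≈ 1.3457e+6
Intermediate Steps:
z(t) = 7*(-1 + t)*(-3 + t) (z(t) = 7*((t - 3)*(t - 1)) = 7*((-3 + t)*(-1 + t)) = 7*((-1 + t)*(-3 + t)) = 7*(-1 + t)*(-3 + t))
m(p) = 1/p (m(p) = 1/(p + (21 - 28*3 + 7*3²)) = 1/(p + (21 - 84 + 7*9)) = 1/(p + (21 - 84 + 63)) = 1/(p + 0) = 1/p)
(m(14) - 1278)*(-1053) = (1/14 - 1278)*(-1053) = -17891/14*(-1053) = 18839223/14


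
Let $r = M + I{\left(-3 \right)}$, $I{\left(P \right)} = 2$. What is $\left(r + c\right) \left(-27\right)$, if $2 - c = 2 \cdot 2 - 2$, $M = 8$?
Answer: $-270$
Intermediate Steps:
$r = 10$ ($r = 8 + 2 = 10$)
$c = 0$ ($c = 2 - \left(2 \cdot 2 - 2\right) = 2 - \left(4 - 2\right) = 2 - 2 = 0$)
$\left(r + c\right) \left(-27\right) = \left(10 + 0\right) \left(-27\right) = 10 \left(-27\right) = -270$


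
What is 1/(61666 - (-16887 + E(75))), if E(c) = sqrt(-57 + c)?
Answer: 78553/6170573791 + 3*sqrt(2)/6170573791 ≈ 1.2731e-5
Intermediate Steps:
1/(61666 - (-16887 + E(75))) = 1/(61666 - (-16887 + sqrt(-57 + 75))) = 1/(61666 - (-16887 + sqrt(18))) = 1/(61666 - (-16887 + 3*sqrt(2))) = 1/(61666 + (16887 - 3*sqrt(2))) = 1/(78553 - 3*sqrt(2))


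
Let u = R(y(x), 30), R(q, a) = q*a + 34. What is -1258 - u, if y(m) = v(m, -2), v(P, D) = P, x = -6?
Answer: -1112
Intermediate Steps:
y(m) = m
R(q, a) = 34 + a*q (R(q, a) = a*q + 34 = 34 + a*q)
u = -146 (u = 34 + 30*(-6) = 34 - 180 = -146)
-1258 - u = -1258 - 1*(-146) = -1258 + 146 = -1112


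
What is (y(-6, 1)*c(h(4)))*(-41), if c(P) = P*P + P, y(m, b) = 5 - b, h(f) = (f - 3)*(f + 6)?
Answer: -18040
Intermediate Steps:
h(f) = (-3 + f)*(6 + f)
c(P) = P + P² (c(P) = P² + P = P + P²)
(y(-6, 1)*c(h(4)))*(-41) = ((5 - 1*1)*((-18 + 4² + 3*4)*(1 + (-18 + 4² + 3*4))))*(-41) = ((5 - 1)*((-18 + 16 + 12)*(1 + (-18 + 16 + 12))))*(-41) = (4*(10*(1 + 10)))*(-41) = (4*(10*11))*(-41) = (4*110)*(-41) = 440*(-41) = -18040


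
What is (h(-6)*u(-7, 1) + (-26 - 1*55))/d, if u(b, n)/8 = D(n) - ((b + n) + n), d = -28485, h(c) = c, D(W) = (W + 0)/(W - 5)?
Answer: 103/9495 ≈ 0.010848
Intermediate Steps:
D(W) = W/(-5 + W)
u(b, n) = -16*n - 8*b + 8*n/(-5 + n) (u(b, n) = 8*(n/(-5 + n) - ((b + n) + n)) = 8*(n/(-5 + n) - (b + 2*n)) = 8*(n/(-5 + n) + (-b - 2*n)) = 8*(-b - 2*n + n/(-5 + n)) = -16*n - 8*b + 8*n/(-5 + n))
(h(-6)*u(-7, 1) + (-26 - 1*55))/d = (-48*(1 - (-5 + 1)*(-7 + 2*1))/(-5 + 1) + (-26 - 1*55))/(-28485) = (-48*(1 - 1*(-4)*(-7 + 2))/(-4) + (-26 - 55))*(-1/28485) = (-48*(-1)*(1 - 1*(-4)*(-5))/4 - 81)*(-1/28485) = (-48*(-1)*(1 - 20)/4 - 81)*(-1/28485) = (-48*(-1)*(-19)/4 - 81)*(-1/28485) = (-6*38 - 81)*(-1/28485) = (-228 - 81)*(-1/28485) = -309*(-1/28485) = 103/9495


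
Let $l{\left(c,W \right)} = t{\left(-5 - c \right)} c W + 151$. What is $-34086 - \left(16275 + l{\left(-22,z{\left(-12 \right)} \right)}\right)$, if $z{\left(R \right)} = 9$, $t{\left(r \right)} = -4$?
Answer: $-51304$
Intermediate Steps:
$l{\left(c,W \right)} = 151 - 4 W c$ ($l{\left(c,W \right)} = - 4 c W + 151 = - 4 W c + 151 = 151 - 4 W c$)
$-34086 - \left(16275 + l{\left(-22,z{\left(-12 \right)} \right)}\right) = -34086 - \left(16426 - 36 \left(-22\right)\right) = -34086 - 17218 = -51304$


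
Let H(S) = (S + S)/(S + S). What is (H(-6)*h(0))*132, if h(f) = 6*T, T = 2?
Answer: 1584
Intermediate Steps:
H(S) = 1 (H(S) = (2*S)/((2*S)) = (2*S)*(1/(2*S)) = 1)
h(f) = 12 (h(f) = 6*2 = 12)
(H(-6)*h(0))*132 = (1*12)*132 = 12*132 = 1584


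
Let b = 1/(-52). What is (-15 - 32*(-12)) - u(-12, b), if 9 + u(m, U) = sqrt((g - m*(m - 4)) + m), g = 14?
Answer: 378 - I*sqrt(190) ≈ 378.0 - 13.784*I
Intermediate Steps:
b = -1/52 ≈ -0.019231
u(m, U) = -9 + sqrt(14 + m - m*(-4 + m)) (u(m, U) = -9 + sqrt((14 - m*(m - 4)) + m) = -9 + sqrt((14 - m*(-4 + m)) + m) = -9 + sqrt(14 + m - m*(-4 + m)))
(-15 - 32*(-12)) - u(-12, b) = (-15 - 32*(-12)) - (-9 + sqrt(14 - 1*(-12)**2 + 5*(-12))) = (-15 + 384) - (-9 + sqrt(14 - 1*144 - 60)) = 369 - (-9 + sqrt(14 - 144 - 60)) = 369 - (-9 + sqrt(-190)) = 369 - (-9 + I*sqrt(190)) = 369 + (9 - I*sqrt(190)) = 378 - I*sqrt(190)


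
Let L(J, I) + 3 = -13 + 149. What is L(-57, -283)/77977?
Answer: 133/77977 ≈ 0.0017056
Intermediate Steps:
L(J, I) = 133 (L(J, I) = -3 + (-13 + 149) = -3 + 136 = 133)
L(-57, -283)/77977 = 133/77977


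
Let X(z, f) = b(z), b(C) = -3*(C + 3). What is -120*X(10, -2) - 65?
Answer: 4615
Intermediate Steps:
b(C) = -9 - 3*C (b(C) = -3*(3 + C) = -9 - 3*C)
X(z, f) = -9 - 3*z
-120*X(10, -2) - 65 = -120*(-9 - 3*10) - 65 = -120*(-9 - 30) - 65 = -120*(-39) - 65 = 4680 - 65 = 4615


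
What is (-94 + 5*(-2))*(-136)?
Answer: 14144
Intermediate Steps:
(-94 + 5*(-2))*(-136) = (-94 - 10)*(-136) = -104*(-136) = 14144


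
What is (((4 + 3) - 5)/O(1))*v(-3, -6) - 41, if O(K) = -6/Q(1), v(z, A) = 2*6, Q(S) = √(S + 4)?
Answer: -41 - 4*√5 ≈ -49.944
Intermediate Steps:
Q(S) = √(4 + S)
v(z, A) = 12
O(K) = -6*√5/5 (O(K) = -6/√(4 + 1) = -6*√5/5)
(((4 + 3) - 5)/O(1))*v(-3, -6) - 41 = (((4 + 3) - 5)/((-6*√5/5)))*12 - 41 = ((7 - 5)*(-√5/6))*12 - 41 = (2*(-√5/6))*12 - 41 = -√5/3*12 - 41 = -4*√5 - 41 = -41 - 4*√5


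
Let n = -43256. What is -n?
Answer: 43256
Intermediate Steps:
-n = -1*(-43256) = 43256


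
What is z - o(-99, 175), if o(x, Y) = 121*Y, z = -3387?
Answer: -24562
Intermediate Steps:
z - o(-99, 175) = -3387 - 121*175 = -3387 - 1*21175 = -3387 - 21175 = -24562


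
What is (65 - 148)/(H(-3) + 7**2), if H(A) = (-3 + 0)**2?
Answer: -83/58 ≈ -1.4310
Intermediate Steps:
H(A) = 9 (H(A) = (-3)**2 = 9)
(65 - 148)/(H(-3) + 7**2) = (65 - 148)/(9 + 7**2) = -83/(9 + 49) = -83/58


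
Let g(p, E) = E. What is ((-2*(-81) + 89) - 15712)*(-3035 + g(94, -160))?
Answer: 49397895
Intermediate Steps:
((-2*(-81) + 89) - 15712)*(-3035 + g(94, -160)) = ((-2*(-81) + 89) - 15712)*(-3035 - 160) = ((162 + 89) - 15712)*(-3195) = (251 - 15712)*(-3195) = -15461*(-3195) = 49397895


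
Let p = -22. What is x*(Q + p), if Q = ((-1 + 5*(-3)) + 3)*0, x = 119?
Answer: -2618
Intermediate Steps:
Q = 0 (Q = ((-1 - 15) + 3)*0 = (-16 + 3)*0 = -13*0 = 0)
x*(Q + p) = 119*(0 - 22) = 119*(-22) = -2618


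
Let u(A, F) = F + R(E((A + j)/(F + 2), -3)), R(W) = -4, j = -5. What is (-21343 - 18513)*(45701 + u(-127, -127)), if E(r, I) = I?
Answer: -1816237920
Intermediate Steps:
u(A, F) = -4 + F (u(A, F) = F - 4 = -4 + F)
(-21343 - 18513)*(45701 + u(-127, -127)) = (-21343 - 18513)*(45701 + (-4 - 127)) = -39856*(45701 - 131) = -39856*45570 = -1816237920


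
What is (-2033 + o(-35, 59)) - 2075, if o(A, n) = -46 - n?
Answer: -4213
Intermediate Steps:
(-2033 + o(-35, 59)) - 2075 = (-2033 + (-46 - 1*59)) - 2075 = (-2033 + (-46 - 59)) - 2075 = (-2033 - 105) - 2075 = -2138 - 2075 = -4213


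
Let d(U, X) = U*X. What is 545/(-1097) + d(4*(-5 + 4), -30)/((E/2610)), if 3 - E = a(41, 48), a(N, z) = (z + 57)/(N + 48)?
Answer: 566269765/3291 ≈ 1.7207e+5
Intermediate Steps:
a(N, z) = (57 + z)/(48 + N)
E = 162/89 (E = 3 - (57 + 48)/(48 + 41) = 3 - 105/89 = 162/89 ≈ 1.8202)
545/(-1097) + d(4*(-5 + 4), -30)/((E/2610)) = 545/(-1097) + ((4*(-5 + 4))*(-30))/(((162/89)/2610)) = 545*(-1/1097) + ((4*(-1))*(-30))/(((162/89)*(1/2610))) = -545/1097 + (-4*(-30))/(9/12905) = -545/1097 + 120*(12905/9) = -545/1097 + 516200/3 = 566269765/3291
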